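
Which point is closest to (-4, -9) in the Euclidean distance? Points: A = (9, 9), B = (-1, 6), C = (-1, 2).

Distances: d(A) ≈ 22.2036, d(B) ≈ 15.2971, d(C) ≈ 11.4018. Nearest: C = (-1, 2) with distance 11.4018.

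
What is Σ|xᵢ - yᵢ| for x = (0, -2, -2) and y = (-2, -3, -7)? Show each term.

Σ|x_i - y_i| = |0 - (-2)| + |-2 - (-3)| + |-2 - (-7)| = 2 + 1 + 5 = 8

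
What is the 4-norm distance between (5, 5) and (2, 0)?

(Σ|x_i - y_i|^4)^(1/4) = (|5 - 2|^4 + |5 - 0|^4)^(1/4)
= (3^4 + 5^4)^(1/4) = (81 + 625)^(1/4) = (706)^(1/4) ≈ 5.1547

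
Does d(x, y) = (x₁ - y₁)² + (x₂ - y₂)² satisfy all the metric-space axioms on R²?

No. The squared Euclidean distance fails the triangle inequality. Counterexample: x = (0, 0), y = (5, 4), z = (10, 8). d(x,z) = 10² + 8² = 164, but d(x,y) + d(y,z) = (5² + 4²) + (5² + 4²) = 41 + 41 = 82. Since 164 > 82, the triangle inequality is violated. (Note: √d, the ordinary Euclidean distance, IS a metric.)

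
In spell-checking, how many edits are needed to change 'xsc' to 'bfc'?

Let D[i][j] be the edit distance between the first i characters of 'xsc' and the first j characters of 'bfc', with D[i][0] = i, D[0][j] = j, and D[i][j] = D[i-1][j-1] if the characters match, else 1 + min(D[i-1][j], D[i][j-1], D[i-1][j-1]). Filling the table (rows: prefixes of 'xsc', columns: prefixes of 'bfc'):
     ε  b  f  c
  ε  0  1  2  3
  x  1  1  2  3
  s  2  2  2  3
  c  3  3  3  2
The bottom-right entry gives D[3][3] = 2, so no sequence of fewer than 2 edits works. Backtracking through the table gives one optimal edit sequence (2 edits):
  xsc → bsc (sub x→b @1)
  bsc → bfc (sub s→f @2)
Edit distance = 2.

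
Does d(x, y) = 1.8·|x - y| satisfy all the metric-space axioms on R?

Yes. Since |x - y| is a metric on R and 1.8 > 0, the positive scalar multiple 1.8·|x - y| is also a metric: scaling by a positive constant preserves non-negativity, identity (d=0 ⟺ |x-y|=0 ⟺ x=y), symmetry, and the triangle inequality.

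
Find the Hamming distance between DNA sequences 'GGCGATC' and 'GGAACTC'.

Differing positions: 3, 4, 5. Hamming distance = 3.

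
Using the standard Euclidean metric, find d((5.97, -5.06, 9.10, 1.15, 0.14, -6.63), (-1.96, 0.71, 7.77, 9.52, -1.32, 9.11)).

√(Σ(x_i - y_i)²) = √((5.97 - (-1.96))² + (-5.06 - 0.71)² + (9.1 - 7.77)² + (1.15 - 9.52)² + (0.14 - (-1.32))² + (-6.63 - 9.11)²)
= √(7.93² + (-5.77)² + 1.33² + (-8.37)² + 1.46² + (-15.74)²) = √(62.8849 + 33.2929 + 1.7689 + 70.0569 + 2.1316 + 247.7476) = √417.8828 ≈ 20.4422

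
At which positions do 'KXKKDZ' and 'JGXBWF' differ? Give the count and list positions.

Differing positions: 1, 2, 3, 4, 5, 6. Hamming distance = 6.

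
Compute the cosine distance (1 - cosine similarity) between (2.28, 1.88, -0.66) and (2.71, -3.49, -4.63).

With u = (2.28, 1.88, -0.66), v = (2.71, -3.49, -4.63):
u·v = 2.28·2.71 + 1.88·(-3.49) + (-0.66)·(-4.63) = 6.1788 + (-6.5612) + 3.0558 = 2.6734.
|u| = √(2.28² + 1.88² + (-0.66)²) = √(5.1984 + 3.5344 + 0.4356) = √9.1684, |v| = √(2.71² + (-3.49)² + (-4.63)²) = √(7.3441 + 12.1801 + 21.4369) = √40.9611.
cos θ = (u·v)/(|u||v|) = 2.6734/(√9.1684·√40.9611) ≈ 0.138
Cosine distance = 1 - cos θ ≈ 1 - 0.138 = 0.862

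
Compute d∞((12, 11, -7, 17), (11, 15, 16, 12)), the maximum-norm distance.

max(|x_i - y_i|) = max(|12 - 11|, |11 - 15|, |-7 - 16|, |17 - 12|) = max(1, 4, 23, 5) = 23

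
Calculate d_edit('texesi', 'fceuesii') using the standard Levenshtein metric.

Let D[i][j] be the edit distance between the first i characters of 'texesi' and the first j characters of 'fceuesii', with D[i][0] = i, D[0][j] = j, and D[i][j] = D[i-1][j-1] if the characters match, else 1 + min(D[i-1][j], D[i][j-1], D[i-1][j-1]). Filling the table (rows: prefixes of 'texesi', columns: prefixes of 'fceuesii'):
     ε  f  c  e  u  e  s  i  i
  ε  0  1  2  3  4  5  6  7  8
  t  1  1  2  3  4  5  6  7  8
  e  2  2  2  2  3  4  5  6  7
  x  3  3  3  3  3  4  5  6  7
  e  4  4  4  3  4  3  4  5  6
  s  5  5  5  4  4  4  3  4  5
  i  6  6  6  5  5  5  4  3  4
The bottom-right entry gives D[6][8] = 4, so no sequence of fewer than 4 edits works. Backtracking through the table gives one optimal edit sequence (4 edits):
  texesi → ftexesi (ins f @1)
  ftexesi → fcexesi (sub t→c @2)
  fcexesi → fceuesi (sub x→u @4)
  fceuesi → fceuesii (ins i @7)
Edit distance = 4.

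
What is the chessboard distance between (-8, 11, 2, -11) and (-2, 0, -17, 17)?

max(|x_i - y_i|) = max(|-8 - (-2)|, |11 - 0|, |2 - (-17)|, |-11 - 17|) = max(6, 11, 19, 28) = 28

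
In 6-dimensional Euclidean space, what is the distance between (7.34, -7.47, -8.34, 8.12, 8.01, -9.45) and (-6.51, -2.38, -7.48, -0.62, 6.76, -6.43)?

√(Σ(x_i - y_i)²) = √((7.34 - (-6.51))² + (-7.47 - (-2.38))² + (-8.34 - (-7.48))² + (8.12 - (-0.62))² + (8.01 - 6.76)² + (-9.45 - (-6.43))²)
= √(13.85² + (-5.09)² + (-0.86)² + 8.74² + 1.25² + (-3.02)²) = √(191.8225 + 25.9081 + 0.7396 + 76.3876 + 1.5625 + 9.1204) = √305.5407 ≈ 17.4797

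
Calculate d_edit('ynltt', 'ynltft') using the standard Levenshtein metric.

Let D[i][j] be the edit distance between the first i characters of 'ynltt' and the first j characters of 'ynltft', with D[i][0] = i, D[0][j] = j, and D[i][j] = D[i-1][j-1] if the characters match, else 1 + min(D[i-1][j], D[i][j-1], D[i-1][j-1]). Filling the table (rows: prefixes of 'ynltt', columns: prefixes of 'ynltft'):
     ε  y  n  l  t  f  t
  ε  0  1  2  3  4  5  6
  y  1  0  1  2  3  4  5
  n  2  1  0  1  2  3  4
  l  3  2  1  0  1  2  3
  t  4  3  2  1  0  1  2
  t  5  4  3  2  1  1  1
The bottom-right entry gives D[5][6] = 1, so no sequence of fewer than 1 edit works. Backtracking through the table gives one optimal edit sequence (1 edit):
  ynltt → ynltft (ins f @5)
Edit distance = 1.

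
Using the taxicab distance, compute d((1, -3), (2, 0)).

Σ|x_i - y_i| = |1 - 2| + |-3 - 0| = 1 + 3 = 4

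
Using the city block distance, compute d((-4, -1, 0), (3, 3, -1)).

Σ|x_i - y_i| = |-4 - 3| + |-1 - 3| + |0 - (-1)| = 7 + 4 + 1 = 12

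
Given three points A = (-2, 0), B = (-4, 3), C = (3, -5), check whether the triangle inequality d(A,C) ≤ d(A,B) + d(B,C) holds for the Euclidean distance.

d(A,B) = √(2² + 3²) = √13 ≈ 3.6056, d(B,C) = √(7² + 8²) = √113 ≈ 10.6301, d(A,C) = √(5² + 5²) = √50 ≈ 7.0711.
d(A,C) ≈ 7.0711 ≤ 3.6056 + 10.6301 = 14.2357. Triangle inequality is satisfied.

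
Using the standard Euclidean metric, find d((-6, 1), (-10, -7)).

√(Σ(x_i - y_i)²) = √((-6 - (-10))² + (1 - (-7))²)
= √(4² + 8²) = √(16 + 64) = √80 ≈ 8.9443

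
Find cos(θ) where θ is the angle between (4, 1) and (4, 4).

With u = (4, 1), v = (4, 4):
u·v = 4·4 + 1·4 = 16 + 4 = 20.
|u| = √(4² + 1²) = √17, |v| = √(4² + 4²) = √32, so |u||v| = √(17·32) = √544.
cos θ = (u·v)/(|u||v|) = 20/√544 ≈ 0.8575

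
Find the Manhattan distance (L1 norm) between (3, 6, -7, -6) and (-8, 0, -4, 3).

Σ|x_i - y_i| = |3 - (-8)| + |6 - 0| + |-7 - (-4)| + |-6 - 3| = 11 + 6 + 3 + 9 = 29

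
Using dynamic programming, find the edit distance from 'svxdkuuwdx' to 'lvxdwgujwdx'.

Let D[i][j] be the edit distance between the first i characters of 'svxdkuuwdx' and the first j characters of 'lvxdwgujwdx', with D[i][0] = i, D[0][j] = j, and D[i][j] = D[i-1][j-1] if the characters match, else 1 + min(D[i-1][j], D[i][j-1], D[i-1][j-1]). Filling the table (rows: prefixes of 'svxdkuuwdx', columns: prefixes of 'lvxdwgujwdx'):
     ε  l  v  x  d  w  g  u  j  w  d  x
  ε  0  1  2  3  4  5  6  7  8  9 10 11
  s  1  1  2  3  4  5  6  7  8  9 10 11
  v  2  2  1  2  3  4  5  6  7  8  9 10
  x  3  3  2  1  2  3  4  5  6  7  8  9
  d  4  4  3  2  1  2  3  4  5  6  7  8
  k  5  5  4  3  2  2  3  4  5  6  7  8
  u  6  6  5  4  3  3  3  3  4  5  6  7
  u  7  7  6  5  4  4  4  3  4  5  6  7
  w  8  8  7  6  5  4  5  4  4  4  5  6
  d  9  9  8  7  6  5  5  5  5  5  4  5
  x 10 10  9  8  7  6  6  6  6  6  5  4
The bottom-right entry gives D[10][11] = 4, so no sequence of fewer than 4 edits works. Backtracking through the table gives one optimal edit sequence (4 edits):
  svxdkuuwdx → lvxdkuuwdx (sub s→l @1)
  lvxdkuuwdx → lvxdwkuuwdx (ins w @5)
  lvxdwkuuwdx → lvxdwguuwdx (sub k→g @6)
  lvxdwguuwdx → lvxdwgujwdx (sub u→j @8)
Edit distance = 4.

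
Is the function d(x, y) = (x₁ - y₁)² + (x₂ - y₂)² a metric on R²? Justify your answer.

No. The squared Euclidean distance fails the triangle inequality. Counterexample: x = (0, 0), y = (5, 4), z = (10, 8). d(x,z) = 10² + 8² = 164, but d(x,y) + d(y,z) = (5² + 4²) + (5² + 4²) = 41 + 41 = 82. Since 164 > 82, the triangle inequality is violated. (Note: √d, the ordinary Euclidean distance, IS a metric.)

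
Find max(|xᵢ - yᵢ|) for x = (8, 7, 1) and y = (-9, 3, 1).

max(|x_i - y_i|) = max(|8 - (-9)|, |7 - 3|, |1 - 1|) = max(17, 4, 0) = 17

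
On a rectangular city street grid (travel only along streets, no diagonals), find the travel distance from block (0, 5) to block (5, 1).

Σ|x_i - y_i| = |0 - 5| + |5 - 1| = 5 + 4 = 9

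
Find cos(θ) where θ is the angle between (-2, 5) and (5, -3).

With u = (-2, 5), v = (5, -3):
u·v = (-2)·5 + 5·(-3) = (-10) + (-15) = -25.
|u| = √((-2)² + 5²) = √29, |v| = √(5² + (-3)²) = √34, so |u||v| = √(29·34) = √986.
cos θ = (u·v)/(|u||v|) = -25/√986 ≈ -0.7962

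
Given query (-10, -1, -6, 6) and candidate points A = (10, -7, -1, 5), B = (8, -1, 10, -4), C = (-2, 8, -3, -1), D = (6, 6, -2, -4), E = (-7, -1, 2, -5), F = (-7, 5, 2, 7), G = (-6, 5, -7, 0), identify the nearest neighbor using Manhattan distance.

Distances: d(A) = 32, d(B) = 44, d(C) = 27, d(D) = 37, d(E) = 22, d(F) = 18, d(G) = 17. Nearest: G = (-6, 5, -7, 0) with distance 17.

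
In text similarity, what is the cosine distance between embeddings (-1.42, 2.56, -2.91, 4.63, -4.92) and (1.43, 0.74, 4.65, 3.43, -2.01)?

With u = (-1.42, 2.56, -2.91, 4.63, -4.92), v = (1.43, 0.74, 4.65, 3.43, -2.01):
u·v = (-1.42)·1.43 + 2.56·0.74 + (-2.91)·4.65 + 4.63·3.43 + (-4.92)·(-2.01) = (-2.0306) + 1.8944 + (-13.5315) + 15.8809 + 9.8892 = 12.1024.
|u| = √((-1.42)² + 2.56² + (-2.91)² + 4.63² + (-4.92)²) = √(2.0164 + 6.5536 + 8.4681 + 21.4369 + 24.2064) = √62.6814, |v| = √(1.43² + 0.74² + 4.65² + 3.43² + (-2.01)²) = √(2.0449 + 0.5476 + 21.6225 + 11.7649 + 4.0401) = √40.02.
cos θ = (u·v)/(|u||v|) = 12.1024/(√62.6814·√40.02) ≈ 0.2416
Cosine distance = 1 - cos θ ≈ 1 - 0.2416 = 0.7584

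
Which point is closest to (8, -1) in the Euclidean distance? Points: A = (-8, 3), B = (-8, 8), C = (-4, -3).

Distances: d(A) ≈ 16.4924, d(B) ≈ 18.3576, d(C) ≈ 12.1655. Nearest: C = (-4, -3) with distance 12.1655.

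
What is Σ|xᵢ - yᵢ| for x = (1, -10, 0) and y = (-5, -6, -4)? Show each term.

Σ|x_i - y_i| = |1 - (-5)| + |-10 - (-6)| + |0 - (-4)| = 6 + 4 + 4 = 14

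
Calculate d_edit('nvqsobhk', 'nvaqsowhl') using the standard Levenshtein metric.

Let D[i][j] be the edit distance between the first i characters of 'nvqsobhk' and the first j characters of 'nvaqsowhl', with D[i][0] = i, D[0][j] = j, and D[i][j] = D[i-1][j-1] if the characters match, else 1 + min(D[i-1][j], D[i][j-1], D[i-1][j-1]). Filling the table (rows: prefixes of 'nvqsobhk', columns: prefixes of 'nvaqsowhl'):
     ε  n  v  a  q  s  o  w  h  l
  ε  0  1  2  3  4  5  6  7  8  9
  n  1  0  1  2  3  4  5  6  7  8
  v  2  1  0  1  2  3  4  5  6  7
  q  3  2  1  1  1  2  3  4  5  6
  s  4  3  2  2  2  1  2  3  4  5
  o  5  4  3  3  3  2  1  2  3  4
  b  6  5  4  4  4  3  2  2  3  4
  h  7  6  5  5  5  4  3  3  2  3
  k  8  7  6  6  6  5  4  4  3  3
The bottom-right entry gives D[8][9] = 3, so no sequence of fewer than 3 edits works. Backtracking through the table gives one optimal edit sequence (3 edits):
  nvqsobhk → nvaqsobhk (ins a @3)
  nvaqsobhk → nvaqsowhk (sub b→w @7)
  nvaqsowhk → nvaqsowhl (sub k→l @9)
Edit distance = 3.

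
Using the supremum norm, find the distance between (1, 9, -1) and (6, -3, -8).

max(|x_i - y_i|) = max(|1 - 6|, |9 - (-3)|, |-1 - (-8)|) = max(5, 12, 7) = 12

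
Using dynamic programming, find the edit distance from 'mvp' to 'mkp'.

Let D[i][j] be the edit distance between the first i characters of 'mvp' and the first j characters of 'mkp', with D[i][0] = i, D[0][j] = j, and D[i][j] = D[i-1][j-1] if the characters match, else 1 + min(D[i-1][j], D[i][j-1], D[i-1][j-1]). Filling the table (rows: prefixes of 'mvp', columns: prefixes of 'mkp'):
     ε  m  k  p
  ε  0  1  2  3
  m  1  0  1  2
  v  2  1  1  2
  p  3  2  2  1
The bottom-right entry gives D[3][3] = 1, so no sequence of fewer than 1 edit works. Backtracking through the table gives one optimal edit sequence (1 edit):
  mvp → mkp (sub v→k @2)
Edit distance = 1.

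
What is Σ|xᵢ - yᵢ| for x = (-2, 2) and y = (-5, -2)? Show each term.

Σ|x_i - y_i| = |-2 - (-5)| + |2 - (-2)| = 3 + 4 = 7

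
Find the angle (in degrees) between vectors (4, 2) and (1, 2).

With u = (4, 2), v = (1, 2):
u·v = 4·1 + 2·2 = 4 + 4 = 8.
|u| = √(4² + 2²) = √20, |v| = √(1² + 2²) = √5, so |u||v| = √(20·5) = √100 = 10.
cos θ = (u·v)/(|u||v|) = 8/10 = 0.8
θ = arccos(0.8) ≈ 36.87°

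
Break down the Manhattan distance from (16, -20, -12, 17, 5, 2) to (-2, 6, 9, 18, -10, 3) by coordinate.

Σ|x_i - y_i| = |16 - (-2)| + |-20 - 6| + |-12 - 9| + |17 - 18| + |5 - (-10)| + |2 - 3| = 18 + 26 + 21 + 1 + 15 + 1 = 82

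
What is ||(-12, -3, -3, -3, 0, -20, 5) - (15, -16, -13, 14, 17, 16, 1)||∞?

max(|x_i - y_i|) = max(|-12 - 15|, |-3 - (-16)|, |-3 - (-13)|, |-3 - 14|, |0 - 17|, |-20 - 16|, |5 - 1|) = max(27, 13, 10, 17, 17, 36, 4) = 36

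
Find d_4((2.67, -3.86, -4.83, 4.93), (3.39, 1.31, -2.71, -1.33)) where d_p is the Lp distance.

(Σ|x_i - y_i|^4)^(1/4) = (|2.67 - 3.39|^4 + |-3.86 - 1.31|^4 + |-4.83 - (-2.71)|^4 + |4.93 - (-1.33)|^4)^(1/4)
= (0.72^4 + 5.17^4 + 2.12^4 + 6.26^4)^(1/4) ≈ (0.2687 + 714.4341 + 20.1996 + 1535.668)^(1/4) = (2270.5704)^(1/4) ≈ 6.9029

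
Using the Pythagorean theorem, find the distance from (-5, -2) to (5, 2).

√(Σ(x_i - y_i)²) = √((-5 - 5)² + (-2 - 2)²)
= √((-10)² + (-4)²) = √(100 + 16) = √116 ≈ 10.7703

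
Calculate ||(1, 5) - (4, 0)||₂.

√(Σ(x_i - y_i)²) = √((1 - 4)² + (5 - 0)²)
= √((-3)² + 5²) = √(9 + 25) = √34 ≈ 5.831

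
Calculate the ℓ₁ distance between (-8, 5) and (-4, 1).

Σ|x_i - y_i| = |-8 - (-4)| + |5 - 1| = 4 + 4 = 8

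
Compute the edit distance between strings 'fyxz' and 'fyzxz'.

Let D[i][j] be the edit distance between the first i characters of 'fyxz' and the first j characters of 'fyzxz', with D[i][0] = i, D[0][j] = j, and D[i][j] = D[i-1][j-1] if the characters match, else 1 + min(D[i-1][j], D[i][j-1], D[i-1][j-1]). Filling the table (rows: prefixes of 'fyxz', columns: prefixes of 'fyzxz'):
     ε  f  y  z  x  z
  ε  0  1  2  3  4  5
  f  1  0  1  2  3  4
  y  2  1  0  1  2  3
  x  3  2  1  1  1  2
  z  4  3  2  1  2  1
The bottom-right entry gives D[4][5] = 1, so no sequence of fewer than 1 edit works. Backtracking through the table gives one optimal edit sequence (1 edit):
  fyxz → fyzxz (ins z @3)
Edit distance = 1.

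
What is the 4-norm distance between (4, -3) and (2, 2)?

(Σ|x_i - y_i|^4)^(1/4) = (|4 - 2|^4 + |-3 - 2|^4)^(1/4)
= (2^4 + 5^4)^(1/4) = (16 + 625)^(1/4) = (641)^(1/4) ≈ 5.0317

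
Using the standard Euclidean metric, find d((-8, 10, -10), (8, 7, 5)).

√(Σ(x_i - y_i)²) = √((-8 - 8)² + (10 - 7)² + (-10 - 5)²)
= √((-16)² + 3² + (-15)²) = √(256 + 9 + 225) = √490 ≈ 22.1359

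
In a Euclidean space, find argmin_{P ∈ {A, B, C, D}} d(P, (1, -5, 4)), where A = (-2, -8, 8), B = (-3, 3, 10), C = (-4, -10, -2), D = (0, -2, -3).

Distances: d(A) ≈ 5.831, d(B) ≈ 10.7703, d(C) ≈ 9.2736, d(D) ≈ 7.6811. Nearest: A = (-2, -8, 8) with distance 5.831.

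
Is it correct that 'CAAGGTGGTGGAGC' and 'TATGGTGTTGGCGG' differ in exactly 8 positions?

Differing positions: 1, 3, 8, 12, 14. Hamming distance = 5, so the claim that d_H = 8 is false.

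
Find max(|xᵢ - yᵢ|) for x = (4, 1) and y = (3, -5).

max(|x_i - y_i|) = max(|4 - 3|, |1 - (-5)|) = max(1, 6) = 6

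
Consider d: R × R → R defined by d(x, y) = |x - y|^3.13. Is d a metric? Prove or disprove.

No. d(x,y) = |x-y|^3.13 fails the triangle inequality since p = 3.13 > 1. Counterexample: x = -1, y = 10, z = 11. d(x,z) = |-1 - 11|^3.13 = 12^3.13 ≈ 2386.9169, but d(x,y) + d(y,z) = 11^3.13 + 1^3.13 ≈ 1817.8544 + 1 = 1818.8544. Since 2386.9169 > 1818.8544, the triangle inequality is violated.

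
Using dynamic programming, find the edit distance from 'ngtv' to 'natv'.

Let D[i][j] be the edit distance between the first i characters of 'ngtv' and the first j characters of 'natv', with D[i][0] = i, D[0][j] = j, and D[i][j] = D[i-1][j-1] if the characters match, else 1 + min(D[i-1][j], D[i][j-1], D[i-1][j-1]). Filling the table (rows: prefixes of 'ngtv', columns: prefixes of 'natv'):
     ε  n  a  t  v
  ε  0  1  2  3  4
  n  1  0  1  2  3
  g  2  1  1  2  3
  t  3  2  2  1  2
  v  4  3  3  2  1
The bottom-right entry gives D[4][4] = 1, so no sequence of fewer than 1 edit works. Backtracking through the table gives one optimal edit sequence (1 edit):
  ngtv → natv (sub g→a @2)
Edit distance = 1.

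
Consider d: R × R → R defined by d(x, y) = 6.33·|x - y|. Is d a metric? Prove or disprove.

Yes. Since |x - y| is a metric on R and 6.33 > 0, the positive scalar multiple 6.33·|x - y| is also a metric: scaling by a positive constant preserves non-negativity, identity (d=0 ⟺ |x-y|=0 ⟺ x=y), symmetry, and the triangle inequality.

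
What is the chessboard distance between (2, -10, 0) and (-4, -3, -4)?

max(|x_i - y_i|) = max(|2 - (-4)|, |-10 - (-3)|, |0 - (-4)|) = max(6, 7, 4) = 7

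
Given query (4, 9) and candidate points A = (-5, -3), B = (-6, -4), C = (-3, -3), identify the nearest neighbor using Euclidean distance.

Distances: d(A) = 15, d(B) ≈ 16.4012, d(C) ≈ 13.8924. Nearest: C = (-3, -3) with distance 13.8924.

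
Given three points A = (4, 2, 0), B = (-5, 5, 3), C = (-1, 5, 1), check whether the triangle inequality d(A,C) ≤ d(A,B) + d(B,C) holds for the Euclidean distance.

d(A,B) = √(9² + 3² + 3²) = √99 ≈ 9.9499, d(B,C) = √(4² + 0² + 2²) = √20 ≈ 4.4721, d(A,C) = √(5² + 3² + 1²) = √35 ≈ 5.9161.
d(A,C) ≈ 5.9161 ≤ 9.9499 + 4.4721 = 14.422. Triangle inequality is satisfied.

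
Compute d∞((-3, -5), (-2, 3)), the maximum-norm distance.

max(|x_i - y_i|) = max(|-3 - (-2)|, |-5 - 3|) = max(1, 8) = 8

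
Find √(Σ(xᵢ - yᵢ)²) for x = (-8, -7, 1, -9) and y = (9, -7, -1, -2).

√(Σ(x_i - y_i)²) = √((-8 - 9)² + (-7 - (-7))² + (1 - (-1))² + (-9 - (-2))²)
= √((-17)² + 0² + 2² + (-7)²) = √(289 + 0 + 4 + 49) = √342 ≈ 18.4932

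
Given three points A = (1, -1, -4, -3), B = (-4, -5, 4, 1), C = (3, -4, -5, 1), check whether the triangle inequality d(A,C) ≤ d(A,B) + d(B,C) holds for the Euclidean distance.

d(A,B) = √(5² + 4² + 8² + 4²) = √121 = 11, d(B,C) = √(7² + 1² + 9² + 0²) = √131 ≈ 11.4455, d(A,C) = √(2² + 3² + 1² + 4²) = √30 ≈ 5.4772.
d(A,C) ≈ 5.4772 ≤ 11 + 11.4455 = 22.4455. Triangle inequality is satisfied.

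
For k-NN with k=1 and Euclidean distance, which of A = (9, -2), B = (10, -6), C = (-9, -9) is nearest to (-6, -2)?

Distances: d(A) = 15, d(B) ≈ 16.4924, d(C) ≈ 7.6158. Nearest: C = (-9, -9) with distance 7.6158.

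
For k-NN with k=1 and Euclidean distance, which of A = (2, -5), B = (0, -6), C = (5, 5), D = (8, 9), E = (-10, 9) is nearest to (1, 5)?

Distances: d(A) ≈ 10.0499, d(B) ≈ 11.0454, d(C) = 4, d(D) ≈ 8.0623, d(E) ≈ 11.7047. Nearest: C = (5, 5) with distance 4.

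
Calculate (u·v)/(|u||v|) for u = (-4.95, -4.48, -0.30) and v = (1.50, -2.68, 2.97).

With u = (-4.95, -4.48, -0.30), v = (1.50, -2.68, 2.97):
u·v = (-4.95)·1.5 + (-4.48)·(-2.68) + (-0.3)·2.97 = (-7.425) + 12.0064 + (-0.891) = 3.6904.
|u| = √((-4.95)² + (-4.48)² + (-0.3)²) = √(24.5025 + 20.0704 + 0.09) = √44.6629, |v| = √(1.5² + (-2.68)² + 2.97²) = √(2.25 + 7.1824 + 8.8209) = √18.2533.
cos θ = (u·v)/(|u||v|) = 3.6904/(√44.6629·√18.2533) ≈ 0.1292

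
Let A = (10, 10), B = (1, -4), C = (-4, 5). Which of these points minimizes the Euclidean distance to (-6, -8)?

Distances: d(A) ≈ 24.0832, d(B) ≈ 8.0623, d(C) ≈ 13.1529. Nearest: B = (1, -4) with distance 8.0623.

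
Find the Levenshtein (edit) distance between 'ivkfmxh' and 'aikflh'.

Let D[i][j] be the edit distance between the first i characters of 'ivkfmxh' and the first j characters of 'aikflh', with D[i][0] = i, D[0][j] = j, and D[i][j] = D[i-1][j-1] if the characters match, else 1 + min(D[i-1][j], D[i][j-1], D[i-1][j-1]). Filling the table (rows: prefixes of 'ivkfmxh', columns: prefixes of 'aikflh'):
     ε  a  i  k  f  l  h
  ε  0  1  2  3  4  5  6
  i  1  1  1  2  3  4  5
  v  2  2  2  2  3  4  5
  k  3  3  3  2  3  4  5
  f  4  4  4  3  2  3  4
  m  5  5  5  4  3  3  4
  x  6  6  6  5  4  4  4
  h  7  7  7  6  5  5  4
The bottom-right entry gives D[7][6] = 4, so no sequence of fewer than 4 edits works. Backtracking through the table gives one optimal edit sequence (4 edits):
  ivkfmxh → avkfmxh (sub i→a @1)
  avkfmxh → aikfmxh (sub v→i @2)
  aikfmxh → aikfxh (del m @5)
  aikfxh → aikflh (sub x→l @5)
Edit distance = 4.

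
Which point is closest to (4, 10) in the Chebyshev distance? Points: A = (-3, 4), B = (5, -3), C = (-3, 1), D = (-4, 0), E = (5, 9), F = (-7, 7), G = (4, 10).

Distances: d(A) = 7, d(B) = 13, d(C) = 9, d(D) = 10, d(E) = 1, d(F) = 11, d(G) = 0. Nearest: G = (4, 10) with distance 0.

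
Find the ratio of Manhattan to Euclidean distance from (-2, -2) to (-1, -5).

L1 = |-2 - (-1)| + |-2 - (-5)| = 1 + 3 = 4
L2 = √(1² + 3²) = √10 ≈ 3.1623
L1 ≥ L2 always (equality iff movement is along one axis); L1 > L2 here.
Ratio L1/L2 = 4/√10 ≈ 1.2649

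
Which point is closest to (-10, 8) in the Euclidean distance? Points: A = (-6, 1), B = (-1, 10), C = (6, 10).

Distances: d(A) ≈ 8.0623, d(B) ≈ 9.2195, d(C) ≈ 16.1245. Nearest: A = (-6, 1) with distance 8.0623.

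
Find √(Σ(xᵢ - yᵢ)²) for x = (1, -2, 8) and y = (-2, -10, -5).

√(Σ(x_i - y_i)²) = √((1 - (-2))² + (-2 - (-10))² + (8 - (-5))²)
= √(3² + 8² + 13²) = √(9 + 64 + 169) = √242 ≈ 15.5563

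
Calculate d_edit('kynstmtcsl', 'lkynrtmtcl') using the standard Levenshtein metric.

Let D[i][j] be the edit distance between the first i characters of 'kynstmtcsl' and the first j characters of 'lkynrtmtcl', with D[i][0] = i, D[0][j] = j, and D[i][j] = D[i-1][j-1] if the characters match, else 1 + min(D[i-1][j], D[i][j-1], D[i-1][j-1]). Filling the table (rows: prefixes of 'kynstmtcsl', columns: prefixes of 'lkynrtmtcl'):
     ε  l  k  y  n  r  t  m  t  c  l
  ε  0  1  2  3  4  5  6  7  8  9 10
  k  1  1  1  2  3  4  5  6  7  8  9
  y  2  2  2  1  2  3  4  5  6  7  8
  n  3  3  3  2  1  2  3  4  5  6  7
  s  4  4  4  3  2  2  3  4  5  6  7
  t  5  5  5  4  3  3  2  3  4  5  6
  m  6  6  6  5  4  4  3  2  3  4  5
  t  7  7  7  6  5  5  4  3  2  3  4
  c  8  8  8  7  6  6  5  4  3  2  3
  s  9  9  9  8  7  7  6  5  4  3  3
  l 10  9 10  9  8  8  7  6  5  4  3
The bottom-right entry gives D[10][10] = 3, so no sequence of fewer than 3 edits works. Backtracking through the table gives one optimal edit sequence (3 edits):
  kynstmtcsl → lkynstmtcsl (ins l @1)
  lkynstmtcsl → lkynrtmtcsl (sub s→r @5)
  lkynrtmtcsl → lkynrtmtcl (del s @10)
Edit distance = 3.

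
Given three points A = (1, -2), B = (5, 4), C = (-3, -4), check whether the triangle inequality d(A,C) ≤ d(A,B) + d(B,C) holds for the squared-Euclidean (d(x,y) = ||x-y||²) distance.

d(A,B) = 4² + 6² = 52, d(B,C) = 8² + 8² = 128, d(A,C) = 4² + 2² = 20.
d(A,C) = 20 ≤ 52 + 128 = 180. Triangle inequality is satisfied.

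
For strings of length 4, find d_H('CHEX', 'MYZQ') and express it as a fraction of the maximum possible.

Differing positions: 1, 2, 3, 4. Hamming distance = 4. The maximum possible Hamming distance for length-4 strings is 4, so d_H/4 = 4/4 = 1.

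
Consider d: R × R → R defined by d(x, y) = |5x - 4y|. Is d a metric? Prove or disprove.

No. d fails symmetry: d(7, 5) = |5·7 - 4·5| = |15| = 15, but d(5, 7) = |5·5 - 4·7| = |-3| = 3. Since 15 ≠ 3, d(x,y) ≠ d(y,x) in general.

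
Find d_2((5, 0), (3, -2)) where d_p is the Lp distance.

(Σ|x_i - y_i|^2)^(1/2) = (|5 - 3|^2 + |0 - (-2)|^2)^(1/2)
= (2^2 + 2^2)^(1/2) = (4 + 4)^(1/2) = (8)^(1/2) ≈ 2.8284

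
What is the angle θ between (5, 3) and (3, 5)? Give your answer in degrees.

With u = (5, 3), v = (3, 5):
u·v = 5·3 + 3·5 = 15 + 15 = 30.
|u| = √(5² + 3²) = √34, |v| = √(3² + 5²) = √34, so |u||v| = √(34·34) = √1156 = 34.
cos θ = (u·v)/(|u||v|) = 30/34 ≈ 0.882353
θ = arccos(0.882353) ≈ 28.07°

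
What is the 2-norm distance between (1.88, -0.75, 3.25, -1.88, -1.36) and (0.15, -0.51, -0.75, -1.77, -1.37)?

(Σ|x_i - y_i|^2)^(1/2) = (|1.88 - 0.15|^2 + |-0.75 - (-0.51)|^2 + |3.25 - (-0.75)|^2 + |-1.88 - (-1.77)|^2 + |-1.36 - (-1.37)|^2)^(1/2)
= (1.73^2 + 0.24^2 + 4^2 + 0.11^2 + 0.01^2)^(1/2) = (2.9929 + 0.0576 + 16 + 0.0121 + 0.0001)^(1/2) = (19.0627)^(1/2) ≈ 4.3661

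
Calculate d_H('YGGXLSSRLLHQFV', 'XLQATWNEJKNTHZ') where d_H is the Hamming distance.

Differing positions: 1, 2, 3, 4, 5, 6, 7, 8, 9, 10, 11, 12, 13, 14. Hamming distance = 14.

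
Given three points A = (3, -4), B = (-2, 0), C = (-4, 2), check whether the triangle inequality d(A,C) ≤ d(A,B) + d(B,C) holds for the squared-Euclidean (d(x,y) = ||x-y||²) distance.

d(A,B) = 5² + 4² = 41, d(B,C) = 2² + 2² = 8, d(A,C) = 7² + 6² = 85.
d(A,C) = 85 > 41 + 8 = 49. Triangle inequality is VIOLATED. (Squared-Euclidean is not a metric — this is a counterexample.)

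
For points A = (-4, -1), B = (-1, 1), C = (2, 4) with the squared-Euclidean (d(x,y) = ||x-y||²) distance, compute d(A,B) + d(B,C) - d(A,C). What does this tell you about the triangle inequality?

d(A,B) = 3² + 2² = 13, d(B,C) = 3² + 3² = 18, d(A,C) = 6² + 5² = 61.
d(A,B) + d(B,C) - d(A,C) = 13 + 18 - 61 = 31 - 61 = -30. This is < 0, so the triangle inequality FAILS for these points (squared-Euclidean is not a metric).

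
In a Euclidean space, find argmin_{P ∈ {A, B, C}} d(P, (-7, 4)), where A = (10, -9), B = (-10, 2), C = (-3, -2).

Distances: d(A) ≈ 21.4009, d(B) ≈ 3.6056, d(C) ≈ 7.2111. Nearest: B = (-10, 2) with distance 3.6056.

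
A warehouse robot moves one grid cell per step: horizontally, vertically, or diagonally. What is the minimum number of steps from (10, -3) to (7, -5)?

max(|x_i - y_i|) = max(|10 - 7|, |-3 - (-5)|) = max(3, 2) = 3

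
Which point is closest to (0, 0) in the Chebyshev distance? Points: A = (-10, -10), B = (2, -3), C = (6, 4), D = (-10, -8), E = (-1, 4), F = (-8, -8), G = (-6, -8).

Distances: d(A) = 10, d(B) = 3, d(C) = 6, d(D) = 10, d(E) = 4, d(F) = 8, d(G) = 8. Nearest: B = (2, -3) with distance 3.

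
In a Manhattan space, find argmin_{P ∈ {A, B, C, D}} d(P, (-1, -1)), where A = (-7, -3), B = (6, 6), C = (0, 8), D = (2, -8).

Distances: d(A) = 8, d(B) = 14, d(C) = 10, d(D) = 10. Nearest: A = (-7, -3) with distance 8.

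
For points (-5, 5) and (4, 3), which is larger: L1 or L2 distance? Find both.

L1 = |-5 - 4| + |5 - 3| = 9 + 2 = 11
L2 = √(9² + 2²) = √85 ≈ 9.2195
L1 ≥ L2 always (equality iff movement is along one axis); L1 > L2 here.
Ratio L1/L2 = 11/√85 ≈ 1.1931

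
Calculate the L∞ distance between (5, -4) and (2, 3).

max(|x_i - y_i|) = max(|5 - 2|, |-4 - 3|) = max(3, 7) = 7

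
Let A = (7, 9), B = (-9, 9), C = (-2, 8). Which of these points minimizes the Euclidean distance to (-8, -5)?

Distances: d(A) ≈ 20.5183, d(B) ≈ 14.0357, d(C) ≈ 14.3178. Nearest: B = (-9, 9) with distance 14.0357.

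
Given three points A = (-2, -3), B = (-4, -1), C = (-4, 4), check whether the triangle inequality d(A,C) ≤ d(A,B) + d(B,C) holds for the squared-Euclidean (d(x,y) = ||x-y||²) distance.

d(A,B) = 2² + 2² = 8, d(B,C) = 0² + 5² = 25, d(A,C) = 2² + 7² = 53.
d(A,C) = 53 > 8 + 25 = 33. Triangle inequality is VIOLATED. (Squared-Euclidean is not a metric — this is a counterexample.)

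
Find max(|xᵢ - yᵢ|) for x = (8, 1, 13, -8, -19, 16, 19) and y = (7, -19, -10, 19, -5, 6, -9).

max(|x_i - y_i|) = max(|8 - 7|, |1 - (-19)|, |13 - (-10)|, |-8 - 19|, |-19 - (-5)|, |16 - 6|, |19 - (-9)|) = max(1, 20, 23, 27, 14, 10, 28) = 28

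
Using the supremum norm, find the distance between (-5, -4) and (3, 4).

max(|x_i - y_i|) = max(|-5 - 3|, |-4 - 4|) = max(8, 8) = 8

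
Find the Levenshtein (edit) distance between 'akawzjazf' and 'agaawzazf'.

Let D[i][j] be the edit distance between the first i characters of 'akawzjazf' and the first j characters of 'agaawzazf', with D[i][0] = i, D[0][j] = j, and D[i][j] = D[i-1][j-1] if the characters match, else 1 + min(D[i-1][j], D[i][j-1], D[i-1][j-1]). Filling the table (rows: prefixes of 'akawzjazf', columns: prefixes of 'agaawzazf'):
     ε  a  g  a  a  w  z  a  z  f
  ε  0  1  2  3  4  5  6  7  8  9
  a  1  0  1  2  3  4  5  6  7  8
  k  2  1  1  2  3  4  5  6  7  8
  a  3  2  2  1  2  3  4  5  6  7
  w  4  3  3  2  2  2  3  4  5  6
  z  5  4  4  3  3  3  2  3  4  5
  j  6  5  5  4  4  4  3  3  4  5
  a  7  6  6  5  4  5  4  3  4  5
  z  8  7  7  6  5  5  5  4  3  4
  f  9  8  8  7  6  6  6  5  4  3
The bottom-right entry gives D[9][9] = 3, so no sequence of fewer than 3 edits works. Backtracking through the table gives one optimal edit sequence (3 edits):
  akawzjazf → agkawzjazf (ins g @2)
  agkawzjazf → agaawzjazf (sub k→a @3)
  agaawzjazf → agaawzazf (del j @7)
Edit distance = 3.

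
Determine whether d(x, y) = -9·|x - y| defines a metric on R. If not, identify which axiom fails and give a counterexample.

No. With c = -9 < 0, d fails non-negativity: d(4, 7) = -9·|4 - 7| = -9·3 = -27 < 0.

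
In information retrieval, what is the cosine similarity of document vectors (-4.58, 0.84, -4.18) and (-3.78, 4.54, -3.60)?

With u = (-4.58, 0.84, -4.18), v = (-3.78, 4.54, -3.60):
u·v = (-4.58)·(-3.78) + 0.84·4.54 + (-4.18)·(-3.6) = 17.3124 + 3.8136 + 15.048 = 36.174.
|u| = √((-4.58)² + 0.84² + (-4.18)²) = √(20.9764 + 0.7056 + 17.4724) = √39.1544, |v| = √((-3.78)² + 4.54² + (-3.6)²) = √(14.2884 + 20.6116 + 12.96) = √47.86.
cos θ = (u·v)/(|u||v|) = 36.174/(√39.1544·√47.86) ≈ 0.8356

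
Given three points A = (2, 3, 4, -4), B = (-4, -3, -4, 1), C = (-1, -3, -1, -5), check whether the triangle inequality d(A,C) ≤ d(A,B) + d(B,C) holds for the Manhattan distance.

d(A,B) = 6 + 6 + 8 + 5 = 25, d(B,C) = 3 + 0 + 3 + 6 = 12, d(A,C) = 3 + 6 + 5 + 1 = 15.
d(A,C) = 15 ≤ 25 + 12 = 37. Triangle inequality is satisfied.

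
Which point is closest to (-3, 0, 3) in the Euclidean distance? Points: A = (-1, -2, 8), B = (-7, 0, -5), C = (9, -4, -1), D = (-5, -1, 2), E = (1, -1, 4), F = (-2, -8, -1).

Distances: d(A) ≈ 5.7446, d(B) ≈ 8.9443, d(C) ≈ 13.2665, d(D) ≈ 2.4495, d(E) ≈ 4.2426, d(F) = 9. Nearest: D = (-5, -1, 2) with distance 2.4495.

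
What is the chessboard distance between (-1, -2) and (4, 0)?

max(|x_i - y_i|) = max(|-1 - 4|, |-2 - 0|) = max(5, 2) = 5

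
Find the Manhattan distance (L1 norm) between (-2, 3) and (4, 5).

Σ|x_i - y_i| = |-2 - 4| + |3 - 5| = 6 + 2 = 8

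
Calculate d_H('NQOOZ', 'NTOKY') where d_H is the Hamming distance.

Differing positions: 2, 4, 5. Hamming distance = 3.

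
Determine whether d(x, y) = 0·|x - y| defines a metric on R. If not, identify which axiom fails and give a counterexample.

No. With c = 0, d(x,y) = 0 for all x, y. This fails identity of indiscernibles: d(3, 7) = 0 but 3 ≠ 7.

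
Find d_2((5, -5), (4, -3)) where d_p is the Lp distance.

(Σ|x_i - y_i|^2)^(1/2) = (|5 - 4|^2 + |-5 - (-3)|^2)^(1/2)
= (1^2 + 2^2)^(1/2) = (1 + 4)^(1/2) = (5)^(1/2) ≈ 2.2361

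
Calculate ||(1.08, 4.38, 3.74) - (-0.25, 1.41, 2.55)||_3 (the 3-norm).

(Σ|x_i - y_i|^3)^(1/3) = (|1.08 - (-0.25)|^3 + |4.38 - 1.41|^3 + |3.74 - 2.55|^3)^(1/3)
= (1.33^3 + 2.97^3 + 1.19^3)^(1/3) ≈ (2.3526 + 26.1981 + 1.6852)^(1/3) = (30.2359)^(1/3) ≈ 3.1154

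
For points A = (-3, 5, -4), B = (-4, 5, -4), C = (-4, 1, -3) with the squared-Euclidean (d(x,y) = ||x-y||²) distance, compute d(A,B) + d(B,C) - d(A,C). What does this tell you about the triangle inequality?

d(A,B) = 1² + 0² + 0² = 1, d(B,C) = 0² + 4² + 1² = 17, d(A,C) = 1² + 4² + 1² = 18.
d(A,B) + d(B,C) - d(A,C) = 1 + 17 - 18 = 18 - 18 = 0. This is ≥ 0, so the triangle inequality holds for these points.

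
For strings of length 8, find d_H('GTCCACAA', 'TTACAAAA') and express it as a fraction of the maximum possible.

Differing positions: 1, 3, 6. Hamming distance = 3. The maximum possible Hamming distance for length-8 strings is 8, so d_H/8 = 3/8 = 0.375.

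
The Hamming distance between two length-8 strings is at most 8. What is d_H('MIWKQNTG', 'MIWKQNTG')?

Differing positions: none. Hamming distance = 0. The maximum possible Hamming distance for length-8 strings is 8, so d_H/8 = 0/8 = 0.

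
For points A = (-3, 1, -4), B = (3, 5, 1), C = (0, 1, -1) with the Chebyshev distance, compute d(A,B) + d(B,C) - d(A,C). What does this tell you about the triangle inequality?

d(A,B) = max(6, 4, 5) = 6, d(B,C) = max(3, 4, 2) = 4, d(A,C) = max(3, 0, 3) = 3.
d(A,B) + d(B,C) - d(A,C) = 6 + 4 - 3 = 10 - 3 = 7. This is ≥ 0, so the triangle inequality holds for these points.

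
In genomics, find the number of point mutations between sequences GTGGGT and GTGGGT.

Differing positions: none. Hamming distance = 0.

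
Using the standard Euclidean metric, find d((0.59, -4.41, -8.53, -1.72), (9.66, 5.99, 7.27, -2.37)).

√(Σ(x_i - y_i)²) = √((0.59 - 9.66)² + (-4.41 - 5.99)² + (-8.53 - 7.27)² + (-1.72 - (-2.37))²)
= √((-9.07)² + (-10.4)² + (-15.8)² + 0.65²) = √(82.2649 + 108.16 + 249.64 + 0.4225) = √440.4874 ≈ 20.9878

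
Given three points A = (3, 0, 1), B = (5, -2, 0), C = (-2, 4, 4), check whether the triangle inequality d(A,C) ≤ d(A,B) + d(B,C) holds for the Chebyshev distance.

d(A,B) = max(2, 2, 1) = 2, d(B,C) = max(7, 6, 4) = 7, d(A,C) = max(5, 4, 3) = 5.
d(A,C) = 5 ≤ 2 + 7 = 9. Triangle inequality is satisfied.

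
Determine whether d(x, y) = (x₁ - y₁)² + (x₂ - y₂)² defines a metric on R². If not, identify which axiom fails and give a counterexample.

No. The squared Euclidean distance fails the triangle inequality. Counterexample: x = (0, 0), y = (5, 1), z = (10, 2). d(x,z) = 10² + 2² = 104, but d(x,y) + d(y,z) = (5² + 1²) + (5² + 1²) = 26 + 26 = 52. Since 104 > 52, the triangle inequality is violated. (Note: √d, the ordinary Euclidean distance, IS a metric.)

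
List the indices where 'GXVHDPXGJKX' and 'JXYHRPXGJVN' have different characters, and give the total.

Differing positions: 1, 3, 5, 10, 11. Hamming distance = 5.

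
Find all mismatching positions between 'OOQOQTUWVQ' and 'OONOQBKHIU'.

Differing positions: 3, 6, 7, 8, 9, 10. Hamming distance = 6.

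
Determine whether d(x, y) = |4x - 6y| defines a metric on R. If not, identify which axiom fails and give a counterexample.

No. d fails symmetry: d(3, 5) = |4·3 - 6·5| = |-18| = 18, but d(5, 3) = |4·5 - 6·3| = |2| = 2. Since 18 ≠ 2, d(x,y) ≠ d(y,x) in general.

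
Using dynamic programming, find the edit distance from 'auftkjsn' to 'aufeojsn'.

Let D[i][j] be the edit distance between the first i characters of 'auftkjsn' and the first j characters of 'aufeojsn', with D[i][0] = i, D[0][j] = j, and D[i][j] = D[i-1][j-1] if the characters match, else 1 + min(D[i-1][j], D[i][j-1], D[i-1][j-1]). Filling the table (rows: prefixes of 'auftkjsn', columns: prefixes of 'aufeojsn'):
     ε  a  u  f  e  o  j  s  n
  ε  0  1  2  3  4  5  6  7  8
  a  1  0  1  2  3  4  5  6  7
  u  2  1  0  1  2  3  4  5  6
  f  3  2  1  0  1  2  3  4  5
  t  4  3  2  1  1  2  3  4  5
  k  5  4  3  2  2  2  3  4  5
  j  6  5  4  3  3  3  2  3  4
  s  7  6  5  4  4  4  3  2  3
  n  8  7  6  5  5  5  4  3  2
The bottom-right entry gives D[8][8] = 2, so no sequence of fewer than 2 edits works. Backtracking through the table gives one optimal edit sequence (2 edits):
  auftkjsn → aufekjsn (sub t→e @4)
  aufekjsn → aufeojsn (sub k→o @5)
Edit distance = 2.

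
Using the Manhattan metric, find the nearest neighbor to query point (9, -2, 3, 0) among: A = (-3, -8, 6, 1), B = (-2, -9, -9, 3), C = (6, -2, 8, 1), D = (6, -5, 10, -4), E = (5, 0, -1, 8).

Distances: d(A) = 22, d(B) = 33, d(C) = 9, d(D) = 17, d(E) = 18. Nearest: C = (6, -2, 8, 1) with distance 9.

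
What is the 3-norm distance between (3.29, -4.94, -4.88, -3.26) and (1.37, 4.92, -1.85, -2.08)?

(Σ|x_i - y_i|^3)^(1/3) = (|3.29 - 1.37|^3 + |-4.94 - 4.92|^3 + |-4.88 - (-1.85)|^3 + |-3.26 - (-2.08)|^3)^(1/3)
= (1.92^3 + 9.86^3 + 3.03^3 + 1.18^3)^(1/3) ≈ (7.0779 + 958.5853 + 27.8181 + 1.643)^(1/3) = (995.1243)^(1/3) ≈ 9.9837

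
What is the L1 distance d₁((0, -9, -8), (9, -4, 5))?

Σ|x_i - y_i| = |0 - 9| + |-9 - (-4)| + |-8 - 5| = 9 + 5 + 13 = 27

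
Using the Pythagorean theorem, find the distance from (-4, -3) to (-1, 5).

√(Σ(x_i - y_i)²) = √((-4 - (-1))² + (-3 - 5)²)
= √((-3)² + (-8)²) = √(9 + 64) = √73 ≈ 8.544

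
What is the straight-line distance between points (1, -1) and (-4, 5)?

√(Σ(x_i - y_i)²) = √((1 - (-4))² + (-1 - 5)²)
= √(5² + (-6)²) = √(25 + 36) = √61 ≈ 7.8102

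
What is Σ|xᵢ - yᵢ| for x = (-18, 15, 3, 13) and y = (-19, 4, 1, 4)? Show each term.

Σ|x_i - y_i| = |-18 - (-19)| + |15 - 4| + |3 - 1| + |13 - 4| = 1 + 11 + 2 + 9 = 23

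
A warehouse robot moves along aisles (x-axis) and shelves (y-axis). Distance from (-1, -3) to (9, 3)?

Σ|x_i - y_i| = |-1 - 9| + |-3 - 3| = 10 + 6 = 16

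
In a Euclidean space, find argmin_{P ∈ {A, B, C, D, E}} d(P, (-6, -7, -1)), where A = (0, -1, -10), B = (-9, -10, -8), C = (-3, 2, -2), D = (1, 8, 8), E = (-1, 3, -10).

Distances: d(A) ≈ 12.3693, d(B) ≈ 8.1854, d(C) ≈ 9.5394, d(D) ≈ 18.8414, d(E) ≈ 14.3527. Nearest: B = (-9, -10, -8) with distance 8.1854.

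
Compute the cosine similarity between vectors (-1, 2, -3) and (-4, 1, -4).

With u = (-1, 2, -3), v = (-4, 1, -4):
u·v = (-1)·(-4) + 2·1 + (-3)·(-4) = 4 + 2 + 12 = 18.
|u| = √((-1)² + 2² + (-3)²) = √14, |v| = √((-4)² + 1² + (-4)²) = √33, so |u||v| = √(14·33) = √462.
cos θ = (u·v)/(|u||v|) = 18/√462 ≈ 0.8374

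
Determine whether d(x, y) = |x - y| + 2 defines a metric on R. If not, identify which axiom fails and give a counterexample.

No. d fails identity of indiscernibles (specifically d(x,x) = 0): d(-7, -7) = |-7 - (-7)| + 2 = 0 + 2 = 2 ≠ 0.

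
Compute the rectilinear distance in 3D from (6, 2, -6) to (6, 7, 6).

Σ|x_i - y_i| = |6 - 6| + |2 - 7| + |-6 - 6| = 0 + 5 + 12 = 17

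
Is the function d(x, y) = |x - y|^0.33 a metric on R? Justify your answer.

Yes. With 0 < p = 0.33 ≤ 1, d(x,y) = |x-y|^0.33 is a metric on R. Non-negativity and symmetry are immediate; |x-y|^0.33 = 0 ⟺ |x-y| = 0 ⟺ x = y. For the triangle inequality, the function t ↦ t^0.33 is subadditive on [0,∞) when p ≤ 1, so |x-z|^0.33 ≤ (|x-y| + |y-z|)^0.33 ≤ |x-y|^0.33 + |y-z|^0.33.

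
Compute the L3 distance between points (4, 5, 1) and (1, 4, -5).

(Σ|x_i - y_i|^3)^(1/3) = (|4 - 1|^3 + |5 - 4|^3 + |1 - (-5)|^3)^(1/3)
= (3^3 + 1^3 + 6^3)^(1/3) = (27 + 1 + 216)^(1/3) = (244)^(1/3) ≈ 6.2488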